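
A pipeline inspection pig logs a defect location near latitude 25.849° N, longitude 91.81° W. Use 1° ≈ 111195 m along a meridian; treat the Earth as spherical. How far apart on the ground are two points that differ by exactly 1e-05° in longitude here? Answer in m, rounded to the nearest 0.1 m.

1e-05° of longitude at 25.849° is 1e-05 × 111195 × cos 25.849° ≈ 1e-05 × 100070 = 1.0007 m.

1.0 m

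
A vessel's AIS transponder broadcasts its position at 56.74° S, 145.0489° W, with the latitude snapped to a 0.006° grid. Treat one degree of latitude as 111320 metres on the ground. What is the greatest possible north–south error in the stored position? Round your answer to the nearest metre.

334 metres

With a 0.006° grid the true value lies within half a step, ±0.006°/2 = ±0.003°, of the stored one.
North–south distance: 0.003° × 111320 m/° = 333.96 m.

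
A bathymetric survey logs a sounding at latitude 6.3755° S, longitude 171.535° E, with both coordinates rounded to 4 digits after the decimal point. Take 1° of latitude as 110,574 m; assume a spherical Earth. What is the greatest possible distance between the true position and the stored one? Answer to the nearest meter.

8 meters

Rounding to 4 decimal places leaves each coordinate within ±5e-05° of the true value.
North–south component: 5e-05° × 110574 = 5.5287 m.
Longitude error → 5e-05 × 110574 × cos 6.3755° = 5e-05 × 110574 × 0.9938 ≈ 5.49451 m.
Combining orthogonally: (5.5287² + 5.49451²)^½ ≈ 7.79462 m.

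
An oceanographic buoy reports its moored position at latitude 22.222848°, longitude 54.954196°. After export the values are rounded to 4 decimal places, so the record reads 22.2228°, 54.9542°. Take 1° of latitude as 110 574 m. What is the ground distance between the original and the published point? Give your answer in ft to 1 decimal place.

Δlat = 22.222848 − 22.2228 = +0.000048°; Δlon = 54.954196 − 54.9542 = -0.000004°.
N–S: 0.000048° × 110574 m/° = 5.30755 m.
East–west at this latitude: -0.000004° × 110574 × cos 22.2228° ≈ -0.000004 × 102361 = -0.409442 m.
Combined displacement = (5.30755² + 0.409442²)^½ ≈ 5.32332 m.
In feet: 5.32332 m ÷ 0.3048 ≈ 17.465 ft.

17.5 ft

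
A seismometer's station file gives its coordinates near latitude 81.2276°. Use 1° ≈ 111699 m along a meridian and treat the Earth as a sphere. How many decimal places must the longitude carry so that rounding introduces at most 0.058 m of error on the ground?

At 81.2276° one degree of longitude covers 111699 × cos 81.2276° ≈ 111699 × 0.1525 ≈ 17035.2 m.
Rounding to N decimal places gives at most 0.5 × 10⁻ᴺ degrees of error, i.e. 0.5 × 10⁻ᴺ × 17035.2 m.
Need 0.5 × 17035.2 × 10⁻ᴺ ≤ 0.058 → 10⁻ᴺ ≤ 6.809e-06, so N ≥ 5.17.
N = 5 would give 0.0852 m (too coarse); N = 6 gives 0.00852 m ≤ 0.058 m.

6 decimal places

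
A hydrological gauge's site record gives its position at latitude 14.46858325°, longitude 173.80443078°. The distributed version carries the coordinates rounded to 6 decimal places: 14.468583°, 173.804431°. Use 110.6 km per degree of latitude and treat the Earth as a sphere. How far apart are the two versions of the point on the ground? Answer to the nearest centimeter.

The latitude changed by +0.00000025° and the longitude by -0.00000022°.
N–S: 0.00000025° × 110600 m/° = 0.02765 m.
E–W at 14.4686°: -0.00000022° × 110600 × cos 14.4686° = -0.00000022 × 110600 × 0.9683 ≈ -0.0235603 m.
Combined displacement = (0.02765² + 0.0235603²)^½ ≈ 0.0363264 m.
That is 0.0363264 m = 3.6326 cm.

4 centimeters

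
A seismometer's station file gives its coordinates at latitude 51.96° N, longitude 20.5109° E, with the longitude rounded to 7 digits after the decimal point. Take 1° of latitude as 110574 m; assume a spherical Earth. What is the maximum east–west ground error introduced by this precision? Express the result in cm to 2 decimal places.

Rounding to 7 decimal places leaves the longitude within ±5e-08° of the true value.
One degree of longitude at 51.96° is 110574 × cos 51.96° ≈ 110574 × 0.6162 = 68137 m.
East–west error: 5e-08° × 68137 m/° ≈ 0.00340685 m.
That is 0.00340685 m = 0.34068 cm.

0.34 cm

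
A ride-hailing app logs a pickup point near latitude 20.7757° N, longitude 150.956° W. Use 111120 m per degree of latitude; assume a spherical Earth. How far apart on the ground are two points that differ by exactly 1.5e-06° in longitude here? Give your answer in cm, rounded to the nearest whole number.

1.5e-06° of longitude at 20.7757° is 1.5e-06 × 111120 × cos 20.7757° ≈ 1.5e-06 × 103895 = 0.155842 m.
That is 0.155842 m = 15.584 cm.

16 cm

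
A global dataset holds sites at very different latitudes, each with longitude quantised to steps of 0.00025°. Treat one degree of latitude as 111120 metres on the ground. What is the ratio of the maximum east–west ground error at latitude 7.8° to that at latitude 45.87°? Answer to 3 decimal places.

1.423

With a 0.00025° grid the true value lies within half a step, ±0.00025°/2 = ±0.000125°, of the stored one.
Error at 7.8° = 0.000125° × 111120 × cos 7.8° ≈ 13.89 × 0.9907 = 13.761 m.
Error at 45.87° = 0.000125° × 111120 × cos 45.87° ≈ 13.89 × 0.6963 = 9.6715 m.
The ratio reduces to cos 7.8° / cos 45.87° = 0.9907/0.6963 ≈ 1.4229.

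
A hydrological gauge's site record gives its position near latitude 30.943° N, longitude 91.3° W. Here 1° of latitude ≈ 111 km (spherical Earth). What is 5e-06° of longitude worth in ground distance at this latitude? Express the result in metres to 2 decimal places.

At 30.943° a degree of longitude is 111000 × cos 30.943° ≈ 95202.4 m, so 5e-06° corresponds to 0.476012 m.

0.48 metres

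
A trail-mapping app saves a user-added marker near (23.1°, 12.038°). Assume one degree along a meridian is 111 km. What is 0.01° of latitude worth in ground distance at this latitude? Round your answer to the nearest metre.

1110 metres

0.01° × 111000 m/° = 1110 m.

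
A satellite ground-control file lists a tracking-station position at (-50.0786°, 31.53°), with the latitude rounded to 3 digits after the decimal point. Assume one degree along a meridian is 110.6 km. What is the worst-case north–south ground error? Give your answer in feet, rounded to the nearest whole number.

Rounding to 3 decimal places leaves the latitude within ±0.0005° of the true value.
North–south distance: 0.0005° × 110600 m/° = 55.3 m.
Converting: 55.3 m × 3.2808 ft/m ≈ 181.43 ft.

181 feet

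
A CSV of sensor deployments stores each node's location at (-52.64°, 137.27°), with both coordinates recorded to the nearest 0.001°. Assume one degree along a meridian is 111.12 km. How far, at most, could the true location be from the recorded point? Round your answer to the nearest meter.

Rounding to 3 decimal places leaves each coordinate within ±0.0005° of the true value.
N–S: 0.0005° × 111120 m/° = 55.56 m.
East–west component at 52.64°: 0.0005° × 111120 × cos 52.64° ≈ 0.0005 × 67430 ≈ 33.715 m.
Worst case both components are at the extreme and orthogonal: √(55.56² + 33.715²) ≈ 64.9893 m.

65 meters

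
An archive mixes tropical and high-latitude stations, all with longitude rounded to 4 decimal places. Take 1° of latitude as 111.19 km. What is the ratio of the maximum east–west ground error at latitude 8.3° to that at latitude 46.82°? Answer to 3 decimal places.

Rounding to 4 decimal places leaves the longitude within ±5e-05° of the true value.
At 8.3°: 5e-05° × 111190 × cos 8.3° = 5e-05 × 111190 × 0.9895 ≈ 5.5013 m.
At 46.82°: 5e-05° × 111190 × cos 46.82° = 5e-05 × 111190 × 0.6843 ≈ 3.8043 m.
The ratio reduces to cos 8.3° / cos 46.82° = 0.9895/0.6843 ≈ 1.4461.

1.446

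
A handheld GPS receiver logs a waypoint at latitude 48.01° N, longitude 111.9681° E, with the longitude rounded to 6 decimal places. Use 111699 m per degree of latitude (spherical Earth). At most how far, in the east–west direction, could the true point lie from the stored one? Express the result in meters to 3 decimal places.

Rounding to 6 decimal places leaves the longitude within ±5e-07° of the true value.
Parallels shrink by cos φ, so at 48.01° a degree of longitude is 111699 × 0.6690 ≈ 74726.7 m.
Maximum E–W displacement: 5e-07 × 74726.7 = 0.0373634 m.

0.037 meters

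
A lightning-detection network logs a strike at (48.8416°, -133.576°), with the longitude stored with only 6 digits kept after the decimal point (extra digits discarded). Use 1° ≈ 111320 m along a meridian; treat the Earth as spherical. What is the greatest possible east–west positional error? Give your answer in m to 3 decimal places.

Truncating at 6 decimal places can drop up to a full unit in the last place, so the longitude may be off by as much as 1e-06°.
One degree of longitude at 48.8416° is 111320 × cos 48.8416° ≈ 111320 × 0.6581 = 73264.5 m.
East–west error: 1e-06° × 73264.5 m/° ≈ 0.0732645 m.

0.073 m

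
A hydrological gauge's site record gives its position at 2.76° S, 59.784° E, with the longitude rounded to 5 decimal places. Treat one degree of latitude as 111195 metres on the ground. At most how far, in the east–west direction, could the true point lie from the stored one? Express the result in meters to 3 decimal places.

Rounding to 5 decimal places leaves the longitude within ±5e-06° of the true value.
Parallels shrink by cos φ, so at 2.76° a degree of longitude is 111195 × 0.9988 ≈ 111066 m.
Maximum E–W displacement: 5e-06 × 111066 = 0.55533 m.

0.555 meters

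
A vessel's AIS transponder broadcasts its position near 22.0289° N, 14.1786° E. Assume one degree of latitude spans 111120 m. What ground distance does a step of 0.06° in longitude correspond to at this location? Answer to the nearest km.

6 km

One degree of longitude here spans 111120 × cos 22.0289° = 111120 × 0.9270 ≈ 103008 m; 0.06° of that is 6180.46 m.
That is 6180.46 m = 6.1805 km.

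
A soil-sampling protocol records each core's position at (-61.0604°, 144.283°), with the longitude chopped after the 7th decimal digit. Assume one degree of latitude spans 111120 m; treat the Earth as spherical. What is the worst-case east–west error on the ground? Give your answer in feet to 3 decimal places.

0.018 feet

Truncating at 7 decimal places can drop up to a full unit in the last place, so the longitude may be off by as much as 1e-07°.
Parallels shrink by cos φ, so at 61.0604° a degree of longitude is 111120 × 0.4839 ≈ 53769.6 m.
East–west error: 1e-07° × 53769.6 m/° ≈ 0.00537696 m.
In feet: 0.00537696 m ÷ 0.3048 ≈ 0.017641 ft.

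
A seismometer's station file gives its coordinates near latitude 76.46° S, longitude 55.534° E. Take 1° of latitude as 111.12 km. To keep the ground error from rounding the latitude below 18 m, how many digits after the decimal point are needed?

4

One degree of latitude covers 111120 m.
With N decimal places the half-ulp bound is 0.5·10⁻ᴺ°, or 0.5·10⁻ᴺ × 111120 m on the ground.
Need 0.5 × 111120 × 10⁻ᴺ ≤ 18 → 10⁻ᴺ ≤ 3.240e-04, so N ≥ 3.49.
At 3 places the error can reach 55.6 m, but 4 places keeps it to 5.56 m.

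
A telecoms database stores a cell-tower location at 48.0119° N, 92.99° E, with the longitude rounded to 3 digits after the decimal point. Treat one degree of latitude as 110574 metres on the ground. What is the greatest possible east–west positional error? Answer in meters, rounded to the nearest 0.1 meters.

37.0 meters

Rounding to 3 decimal places leaves the longitude within ±0.0005° of the true value.
One degree of longitude at 48.0119° is 110574 × cos 48.0119° ≈ 110574 × 0.6690 = 73971.4 m.
Maximum E–W displacement: 0.0005 × 73971.4 = 36.9857 m.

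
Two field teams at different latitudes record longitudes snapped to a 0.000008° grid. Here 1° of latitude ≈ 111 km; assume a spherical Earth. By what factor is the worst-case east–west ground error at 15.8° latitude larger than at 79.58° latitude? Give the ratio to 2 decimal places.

With a 0.000008° grid the true value lies within half a step, ±0.000008°/2 = ±4e-06°, of the stored one.
Error at 15.8° = 4e-06° × 111000 × cos 15.8° ≈ 0.444 × 0.9622 = 0.42722 m.
Error at 79.58° = 4e-06° × 111000 × cos 79.58° ≈ 0.444 × 0.1809 = 0.080303 m.
The ratio reduces to cos 15.8° / cos 79.58° = 0.9622/0.1809 ≈ 5.3202.

5.32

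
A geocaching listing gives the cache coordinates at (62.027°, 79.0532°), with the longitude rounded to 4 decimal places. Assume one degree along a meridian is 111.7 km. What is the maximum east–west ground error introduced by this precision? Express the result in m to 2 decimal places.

Rounding to 4 decimal places leaves the longitude within ±5e-05° of the true value.
One degree of longitude at 62.027° is 111700 × cos 62.027° ≈ 111700 × 0.4691 = 52393.5 m.
East–west error: 5e-05° × 52393.5 m/° ≈ 2.61967 m.

2.62 m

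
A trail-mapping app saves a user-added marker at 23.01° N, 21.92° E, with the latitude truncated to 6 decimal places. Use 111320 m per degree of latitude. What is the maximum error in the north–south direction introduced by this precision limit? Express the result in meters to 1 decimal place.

Truncating at 6 decimal places can drop up to a full unit in the last place, so the latitude may be off by as much as 1e-06°.
So the N–S error is at most 1e-06 × 111320 = 0.11132 m.

0.1 meters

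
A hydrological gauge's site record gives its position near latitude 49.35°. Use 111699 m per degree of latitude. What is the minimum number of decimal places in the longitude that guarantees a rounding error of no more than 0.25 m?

At 49.35° one degree of longitude covers 111699 × cos 49.35° ≈ 111699 × 0.6514 ≈ 72764.8 m.
N decimal places → at most half a unit in the last place, 0.5 × 10⁻ᴺ° = 72764.8/2 × 10⁻ᴺ m.
Need 0.5 × 72764.8 × 10⁻ᴺ ≤ 0.25 → 10⁻ᴺ ≤ 6.871e-06, so N ≥ 5.16.
So 6 decimal places suffice (0.0364 m); 5 would allow up to 0.364 m.

6 decimal places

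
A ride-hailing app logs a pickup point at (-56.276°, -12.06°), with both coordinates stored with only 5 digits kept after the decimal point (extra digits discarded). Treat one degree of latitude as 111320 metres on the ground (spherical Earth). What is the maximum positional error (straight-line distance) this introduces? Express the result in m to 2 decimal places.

1.27 m

Truncating at 5 decimal places can drop up to a full unit in the last place, so each coordinate may be off by as much as 1e-05°.
Latitude error → 1e-05 × 111320 = 1.1132 m along the meridian.
E–W at 56.276°: 1e-05° × 111320 × cos 56.276° = 1e-05 × 111320 × 0.5552 ≈ 0.618041 m.
Combining orthogonally: (1.1132² + 0.618041²)^½ ≈ 1.27326 m.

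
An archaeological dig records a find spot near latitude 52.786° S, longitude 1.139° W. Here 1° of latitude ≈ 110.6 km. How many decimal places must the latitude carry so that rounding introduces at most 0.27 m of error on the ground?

6 decimal places

One degree of latitude covers 110600 m.
N decimal places → at most half a unit in the last place, 0.5 × 10⁻ᴺ° = 110600/2 × 10⁻ᴺ m.
Setting 55300 × 10⁻ᴺ ≤ 0.27 gives 10ᴺ ≥ 2.048e+05, i.e. N ≥ 5.31.
So 6 decimal places suffice (0.0553 m); 5 would allow up to 0.553 m.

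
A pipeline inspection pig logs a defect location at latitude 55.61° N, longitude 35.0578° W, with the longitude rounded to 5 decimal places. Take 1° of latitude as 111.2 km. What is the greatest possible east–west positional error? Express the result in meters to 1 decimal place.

0.3 meters

Rounding to 5 decimal places leaves the longitude within ±5e-06° of the true value.
One degree of longitude at 55.61° is 111200 × cos 55.61° ≈ 111200 × 0.5648 = 62808.3 m.
East–west error: 5e-06° × 62808.3 m/° ≈ 0.314042 m.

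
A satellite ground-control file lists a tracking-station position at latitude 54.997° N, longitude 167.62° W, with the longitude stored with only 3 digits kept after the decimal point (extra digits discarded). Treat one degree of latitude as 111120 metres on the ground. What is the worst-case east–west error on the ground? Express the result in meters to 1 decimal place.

63.7 meters

Truncating at 3 decimal places can drop up to a full unit in the last place, so the longitude may be off by as much as 0.001°.
At latitude 54.997° a degree of longitude spans 111120 m × cos 54.997° = 111120 × 0.5736 ≈ 63740.6 m.
East–west error: 0.001° × 63740.6 m/° ≈ 63.7406 m.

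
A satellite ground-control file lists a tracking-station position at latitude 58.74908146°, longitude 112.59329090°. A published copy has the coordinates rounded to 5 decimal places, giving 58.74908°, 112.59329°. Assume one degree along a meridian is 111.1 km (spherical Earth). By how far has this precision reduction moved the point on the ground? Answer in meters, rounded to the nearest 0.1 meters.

0.2 meters

Δlat = 58.74908146 − 58.74908 = +0.00000146°; Δlon = 112.59329090 − 112.59329 = +0.00000090°.
N–S: 0.00000146° × 111100 m/° = 0.162206 m.
E–W at 58.7491°: 0.00000090° × 111100 × cos 58.7491° = 0.00000090 × 111100 × 0.5188 ≈ 0.0518735 m.
Distance: √(0.162206² + 0.0518735²) ≈ 0.170299 m.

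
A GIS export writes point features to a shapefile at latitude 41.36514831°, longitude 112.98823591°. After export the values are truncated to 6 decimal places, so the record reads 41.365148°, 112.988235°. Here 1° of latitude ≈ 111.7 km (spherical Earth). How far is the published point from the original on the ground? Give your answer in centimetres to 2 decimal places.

Δlat = 41.36514831 − 41.365148 = +0.00000031°; Δlon = 112.98823591 − 112.988235 = +0.00000091°.
N–S: 0.00000031° × 111700 m/° = 0.034627 m.
East–west at this latitude: 0.00000091° × 111700 × cos 41.3651° ≈ 0.00000091 × 83832.3 = 0.0762874 m.
Distance: √(0.034627² + 0.0762874²) ≈ 0.0837783 m.
That is 0.0837783 m = 8.3778 cm.

8.38 centimetres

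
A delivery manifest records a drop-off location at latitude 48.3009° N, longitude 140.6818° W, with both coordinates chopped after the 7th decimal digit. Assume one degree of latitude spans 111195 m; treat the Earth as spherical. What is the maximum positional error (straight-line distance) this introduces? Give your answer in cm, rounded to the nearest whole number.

Truncating at 7 decimal places can drop up to a full unit in the last place, so each coordinate may be off by as much as 1e-07°.
N–S: 1e-07° × 111195 m/° = 0.0111195 m.
East–west component at 48.3009°: 1e-07° × 111195 × cos 48.3009° ≈ 1e-07 × 73969 ≈ 0.0073969 m.
Combining orthogonally: (0.0111195² + 0.0073969²)^½ ≈ 0.0133551 m.
That is 0.0133551 m = 1.3355 cm.

1 cm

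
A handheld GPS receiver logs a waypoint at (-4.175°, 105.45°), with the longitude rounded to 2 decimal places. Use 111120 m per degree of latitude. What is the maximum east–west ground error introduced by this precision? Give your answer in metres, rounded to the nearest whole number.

Rounding to 2 decimal places leaves the longitude within ±0.005° of the true value.
One degree of longitude at 4.175° is 111120 × cos 4.175° ≈ 111120 × 0.9973 = 110825 m.
So at most 0.005° × 110825 ≈ 554.126 m east–west.

554 metres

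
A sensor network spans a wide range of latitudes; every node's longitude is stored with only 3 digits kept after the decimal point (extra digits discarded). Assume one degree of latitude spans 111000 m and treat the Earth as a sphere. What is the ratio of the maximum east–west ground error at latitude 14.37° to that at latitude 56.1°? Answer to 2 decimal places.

1.74

Truncating at 3 decimal places can drop up to a full unit in the last place, so the longitude may be off by as much as 0.001°.
At 14.37°: 0.001° × 111000 × cos 14.37° = 0.001 × 111000 × 0.9687 ≈ 107.53 m.
Error at 56.1° = 0.001° × 111000 × cos 56.1° ≈ 111 × 0.5577 = 61.91 m.
The ratio reduces to cos 14.37° / cos 56.1° = 0.9687/0.5577 ≈ 1.7368.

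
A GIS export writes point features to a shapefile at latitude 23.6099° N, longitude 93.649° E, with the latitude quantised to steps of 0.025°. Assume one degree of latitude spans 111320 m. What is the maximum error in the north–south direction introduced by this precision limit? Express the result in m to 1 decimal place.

1391.5 m

With a 0.025° grid the true value lies within half a step, ±0.025°/2 = ±0.0125°, of the stored one.
So the N–S error is at most 0.0125 × 111320 = 1391.5 m.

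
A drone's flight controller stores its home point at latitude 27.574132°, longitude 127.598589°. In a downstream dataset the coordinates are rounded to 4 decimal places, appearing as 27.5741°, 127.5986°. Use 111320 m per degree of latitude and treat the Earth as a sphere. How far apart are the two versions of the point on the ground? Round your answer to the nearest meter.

Δlat = 27.574132 − 27.5741 = +0.000032°; Δlon = 127.598589 − 127.5986 = -0.000011°.
N–S: 0.000032° × 111320 m/° = 3.56224 m.
East–west at this latitude: -0.000011° × 111320 × cos 27.5741° ≈ -0.000011 × 98675.5 = -1.08543 m.
Combined displacement = (3.56224² + 1.08543²)^½ ≈ 3.72394 m.

4 meters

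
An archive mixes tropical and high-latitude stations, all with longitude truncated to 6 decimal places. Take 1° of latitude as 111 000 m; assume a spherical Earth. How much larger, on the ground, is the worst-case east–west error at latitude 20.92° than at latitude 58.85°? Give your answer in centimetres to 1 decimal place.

4.6 centimetres

Truncating at 6 decimal places can drop up to a full unit in the last place, so the longitude may be off by as much as 1e-06°.
Error at 20.92° = 1e-06° × 111000 × cos 20.92° ≈ 0.111 × 0.9341 = 0.10368 m.
At 58.85°: 1e-06° × 111000 × cos 58.85° = 1e-06 × 111000 × 0.5173 ≈ 0.057418 m.
So the lower-latitude error exceeds the higher by 0.10368 − 0.057418 = 0.046265 m.
That is 0.0462647 m = 4.6265 cm.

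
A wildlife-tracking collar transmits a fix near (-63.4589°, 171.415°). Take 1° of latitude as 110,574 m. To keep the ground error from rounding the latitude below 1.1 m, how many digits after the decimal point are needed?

5 decimal places

One degree of latitude covers 110574 m.
With N decimal places the half-ulp bound is 0.5·10⁻ᴺ°, or 0.5·10⁻ᴺ × 110574 m on the ground.
Need 0.5 × 110574 × 10⁻ᴺ ≤ 1.1 → 10⁻ᴺ ≤ 1.990e-05, so N ≥ 4.70.
At 4 places the error can reach 5.53 m, but 5 places keeps it to 0.553 m.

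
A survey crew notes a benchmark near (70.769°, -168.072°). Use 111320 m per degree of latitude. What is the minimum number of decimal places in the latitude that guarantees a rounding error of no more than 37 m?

4

One degree of latitude covers 111320 m.
With N decimal places the half-ulp bound is 0.5·10⁻ᴺ°, or 0.5·10⁻ᴺ × 111320 m on the ground.
Need 0.5 × 111320 × 10⁻ᴺ ≤ 37 → 10⁻ᴺ ≤ 6.648e-04, so N ≥ 3.18.
N = 3 would give 55.7 m (too coarse); N = 4 gives 5.57 m ≤ 37 m.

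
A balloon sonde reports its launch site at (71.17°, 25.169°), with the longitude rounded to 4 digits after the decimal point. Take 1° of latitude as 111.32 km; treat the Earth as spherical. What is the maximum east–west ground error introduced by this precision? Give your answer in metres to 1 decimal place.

1.8 metres

Rounding to 4 decimal places leaves the longitude within ±5e-05° of the true value.
Parallels shrink by cos φ, so at 71.17° a degree of longitude is 111320 × 0.3228 ≈ 35929.8 m.
So at most 5e-05° × 35929.8 ≈ 1.79649 m east–west.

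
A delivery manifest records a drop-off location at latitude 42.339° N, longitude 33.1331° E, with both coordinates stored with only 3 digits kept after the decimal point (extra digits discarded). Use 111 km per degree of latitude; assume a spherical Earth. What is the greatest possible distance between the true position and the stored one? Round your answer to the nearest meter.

138 meters

Truncating at 3 decimal places can drop up to a full unit in the last place, so each coordinate may be off by as much as 0.001°.
North–south component: 0.001° × 111000 = 111 m.
E–W at 42.339°: 0.001° × 111000 × cos 42.339° = 0.001 × 111000 × 0.7392 ≈ 82.0482 m.
Combining orthogonally: (111² + 82.0482²)^½ ≈ 138.032 m.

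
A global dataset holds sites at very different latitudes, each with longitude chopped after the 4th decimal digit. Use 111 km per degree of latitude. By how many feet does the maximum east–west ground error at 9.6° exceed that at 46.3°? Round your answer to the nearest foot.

Truncating at 4 decimal places can drop up to a full unit in the last place, so the longitude may be off by as much as 0.0001°.
At 9.6°: 0.0001° × 111000 × cos 9.6° = 0.0001 × 111000 × 0.9860 ≈ 10.945 m.
At 46.3°: 0.0001° × 111000 × cos 46.3° = 0.0001 × 111000 × 0.6909 ≈ 7.6688 m.
So the lower-latitude error exceeds the higher by 10.945 − 7.6688 = 3.2758 m.
Converting: 3.27576 m × 3.2808 ft/m ≈ 10.747 ft.

11 feet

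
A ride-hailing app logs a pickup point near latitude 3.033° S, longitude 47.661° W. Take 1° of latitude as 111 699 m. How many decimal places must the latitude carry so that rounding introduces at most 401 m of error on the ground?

One degree of latitude covers 111699 m.
With N decimal places the half-ulp bound is 0.5·10⁻ᴺ°, or 0.5·10⁻ᴺ × 111699 m on the ground.
Need 0.5 × 111699 × 10⁻ᴺ ≤ 401 → 10⁻ᴺ ≤ 7.180e-03, so N ≥ 2.14.
So 3 decimal places suffice (55.8 m); 2 would allow up to 558 m.

3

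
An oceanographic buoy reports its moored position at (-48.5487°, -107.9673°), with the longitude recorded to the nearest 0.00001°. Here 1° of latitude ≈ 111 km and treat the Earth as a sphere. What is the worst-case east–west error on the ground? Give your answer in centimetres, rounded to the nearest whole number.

37 centimetres

Rounding to 5 decimal places leaves the longitude within ±5e-06° of the true value.
At latitude 48.5487° a degree of longitude spans 111000 m × cos 48.5487° = 111000 × 0.6620 ≈ 73480.1 m.
Maximum E–W displacement: 5e-06 × 73480.1 = 0.367401 m.
That is 0.367401 m = 36.74 cm.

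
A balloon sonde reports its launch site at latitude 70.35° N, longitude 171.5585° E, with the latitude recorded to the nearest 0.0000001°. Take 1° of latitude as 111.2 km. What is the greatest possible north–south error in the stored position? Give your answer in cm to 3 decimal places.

0.556 cm

Rounding to 7 decimal places leaves the latitude within ±5e-08° of the true value.
So the N–S error is at most 5e-08 × 111200 = 0.00556 m.
That is 0.00556 m = 0.556 cm.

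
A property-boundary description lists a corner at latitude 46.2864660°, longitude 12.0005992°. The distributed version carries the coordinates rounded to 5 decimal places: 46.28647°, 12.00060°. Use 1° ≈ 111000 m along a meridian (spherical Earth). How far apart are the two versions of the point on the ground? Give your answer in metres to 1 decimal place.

0.4 metres

Δlat = 46.2864660 − 46.28647 = -0.0000040°; Δlon = 12.0005992 − 12.00060 = -0.0000008°.
N–S: -0.0000040° × 111000 m/° = -0.444 m.
E–W at 46.2865°: -0.0000008° × 111000 × cos 46.2865° = -0.0000008 × 111000 × 0.6911 ≈ -0.0613655 m.
Combined displacement = (0.444² + 0.0613655²)^½ ≈ 0.448221 m.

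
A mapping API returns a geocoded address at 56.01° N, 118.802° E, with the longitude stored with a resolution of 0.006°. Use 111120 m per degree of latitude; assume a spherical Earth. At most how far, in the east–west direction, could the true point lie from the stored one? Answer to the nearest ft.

611 ft

With a 0.006° grid the true value lies within half a step, ±0.006°/2 = ±0.003°, of the stored one.
One degree of longitude at 56.01° is 111120 × cos 56.01° ≈ 111120 × 0.5590 = 62121.4 m.
East–west error: 0.003° × 62121.4 m/° ≈ 186.364 m.
In feet: 186.364 m ÷ 0.3048 ≈ 611.43 ft.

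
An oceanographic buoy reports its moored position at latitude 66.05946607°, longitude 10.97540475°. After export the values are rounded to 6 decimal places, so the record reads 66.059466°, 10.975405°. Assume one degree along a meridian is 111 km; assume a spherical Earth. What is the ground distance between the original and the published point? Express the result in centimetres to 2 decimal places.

1.37 centimetres

The latitude changed by +0.00000007° and the longitude by -0.00000025°.
North–south shift: 0.00000007 × 111000 = 0.00777 m.
E–W at 66.0595°: -0.00000025° × 111000 × cos 66.0595° = -0.00000025 × 111000 × 0.4058 ≈ -0.0112606 m.
Combined displacement = (0.00777² + 0.0112606²)^½ ≈ 0.0136812 m.
That is 0.0136812 m = 1.3681 cm.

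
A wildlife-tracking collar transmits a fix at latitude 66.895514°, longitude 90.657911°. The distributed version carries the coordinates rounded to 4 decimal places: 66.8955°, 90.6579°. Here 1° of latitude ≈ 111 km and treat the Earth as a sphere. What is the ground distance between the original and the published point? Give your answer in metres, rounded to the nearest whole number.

Δlat = 66.895514 − 66.8955 = +0.000014°; Δlon = 90.657911 − 90.6579 = +0.000011°.
North–south shift: 0.000014 × 111000 = 1.554 m.
East–west at this latitude: 0.000011° × 111000 × cos 66.8955° ≈ 0.000011 × 43557.4 = 0.479132 m.
Combined displacement = (1.554² + 0.479132²)^½ ≈ 1.62619 m.

2 metres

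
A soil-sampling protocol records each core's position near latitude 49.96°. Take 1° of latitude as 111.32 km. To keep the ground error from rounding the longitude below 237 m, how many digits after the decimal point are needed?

3

At 49.96° one degree of longitude covers 111320 × cos 49.96° ≈ 111320 × 0.6433 ≈ 71614.6 m.
Rounding to N decimal places gives at most 0.5 × 10⁻ᴺ degrees of error, i.e. 0.5 × 10⁻ᴺ × 71614.6 m.
Need 0.5 × 71614.6 × 10⁻ᴺ ≤ 237 → 10⁻ᴺ ≤ 6.619e-03, so N ≥ 2.18.
N = 2 would give 358 m (too coarse); N = 3 gives 35.8 m ≤ 237 m.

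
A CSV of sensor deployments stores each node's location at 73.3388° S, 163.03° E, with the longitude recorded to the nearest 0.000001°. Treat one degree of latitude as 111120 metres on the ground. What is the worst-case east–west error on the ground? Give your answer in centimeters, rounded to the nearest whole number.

Rounding to 6 decimal places leaves the longitude within ±5e-07° of the true value.
At latitude 73.3388° a degree of longitude spans 111120 m × cos 73.3388° = 111120 × 0.2867 ≈ 31859.4 m.
East–west error: 5e-07° × 31859.4 m/° ≈ 0.0159297 m.
That is 0.0159297 m = 1.593 cm.

2 centimeters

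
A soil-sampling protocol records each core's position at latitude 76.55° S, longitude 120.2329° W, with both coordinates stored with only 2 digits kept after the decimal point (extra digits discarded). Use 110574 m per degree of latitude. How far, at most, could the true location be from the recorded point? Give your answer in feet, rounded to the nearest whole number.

3725 feet

Truncating at 2 decimal places can drop up to a full unit in the last place, so each coordinate may be off by as much as 0.01°.
N–S: 0.01° × 110574 m/° = 1105.74 m.
East–west component at 76.55°: 0.01° × 110574 × cos 76.55° ≈ 0.01 × 25719.1 ≈ 257.191 m.
Worst case both components are at the extreme and orthogonal: √(1105.74² + 257.191²) ≈ 1135.26 m.
Converting: 1135.26 m × 3.2808 ft/m ≈ 3724.6 ft.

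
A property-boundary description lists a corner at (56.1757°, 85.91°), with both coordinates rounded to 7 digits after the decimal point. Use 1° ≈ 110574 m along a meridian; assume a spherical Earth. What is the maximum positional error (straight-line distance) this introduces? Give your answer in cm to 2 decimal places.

Rounding to 7 decimal places leaves each coordinate within ±5e-08° of the true value.
N–S: 5e-08° × 110574 m/° = 0.0055287 m.
East–west component at 56.1757°: 5e-08° × 110574 × cos 56.1757° ≈ 5e-08 × 61550.8 ≈ 0.00307754 m.
Worst case both components are at the extreme and orthogonal: √(0.0055287² + 0.00307754²) ≈ 0.00632754 m.
That is 0.00632754 m = 0.63275 cm.

0.63 cm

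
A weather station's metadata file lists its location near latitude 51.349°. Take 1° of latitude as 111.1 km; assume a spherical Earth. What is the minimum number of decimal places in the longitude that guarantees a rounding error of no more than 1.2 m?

At 51.349° one degree of longitude covers 111100 × cos 51.349° ≈ 111100 × 0.6246 ≈ 69390.3 m.
N decimal places → at most half a unit in the last place, 0.5 × 10⁻ᴺ° = 69390.3/2 × 10⁻ᴺ m.
Need 0.5 × 69390.3 × 10⁻ᴺ ≤ 1.2 → 10⁻ᴺ ≤ 3.459e-05, so N ≥ 4.46.
So 5 decimal places suffice (0.347 m); 4 would allow up to 3.47 m.

5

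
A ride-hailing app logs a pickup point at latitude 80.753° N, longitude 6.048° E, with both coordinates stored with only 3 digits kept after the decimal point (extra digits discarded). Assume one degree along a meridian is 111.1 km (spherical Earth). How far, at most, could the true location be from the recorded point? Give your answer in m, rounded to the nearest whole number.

Truncating at 3 decimal places can drop up to a full unit in the last place, so each coordinate may be off by as much as 0.001°.
Latitude error → 0.001 × 111100 = 111.1 m along the meridian.
E–W at 80.753°: 0.001° × 111100 × cos 80.753° = 0.001 × 111100 × 0.1607 ≈ 17.8528 m.
Combining orthogonally: (111.1² + 17.8528²)^½ ≈ 112.525 m.

113 m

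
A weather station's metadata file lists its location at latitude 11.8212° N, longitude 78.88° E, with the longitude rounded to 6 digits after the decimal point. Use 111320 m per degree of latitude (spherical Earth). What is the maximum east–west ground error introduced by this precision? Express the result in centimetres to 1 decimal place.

5.4 centimetres

Rounding to 6 decimal places leaves the longitude within ±5e-07° of the true value.
Parallels shrink by cos φ, so at 11.8212° a degree of longitude is 111320 × 0.9788 ≈ 108959 m.
East–west error: 5e-07° × 108959 m/° ≈ 0.0544795 m.
That is 0.0544795 m = 5.448 cm.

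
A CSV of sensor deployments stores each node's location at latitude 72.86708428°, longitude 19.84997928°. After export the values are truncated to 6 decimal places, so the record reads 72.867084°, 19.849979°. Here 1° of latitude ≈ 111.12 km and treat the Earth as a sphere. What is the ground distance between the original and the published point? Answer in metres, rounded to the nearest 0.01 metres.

The latitude changed by +0.00000028° and the longitude by +0.00000028°.
N–S: 0.00000028° × 111120 m/° = 0.0311136 m.
East–west at this latitude: 0.00000028° × 111120 × cos 72.8671° ≈ 0.00000028 × 32734.8 = 0.00916574 m.
Hypotenuse of the two orthogonal shifts: √(0.0311136² + 0.00916574²) = 0.0324356 m.

0.03 metres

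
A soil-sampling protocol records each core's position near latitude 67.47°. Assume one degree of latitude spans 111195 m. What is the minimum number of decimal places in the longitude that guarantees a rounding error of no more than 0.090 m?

At 67.47° one degree of longitude covers 111195 × cos 67.47° ≈ 111195 × 0.3832 ≈ 42606.3 m.
With N decimal places the half-ulp bound is 0.5·10⁻ᴺ°, or 0.5·10⁻ᴺ × 42606.3 m on the ground.
Setting 21303.1 × 10⁻ᴺ ≤ 0.090 gives 10ᴺ ≥ 2.367e+05, i.e. N ≥ 5.37.
N = 5 would give 0.213 m (too coarse); N = 6 gives 0.0213 m ≤ 0.090 m.

6 decimal places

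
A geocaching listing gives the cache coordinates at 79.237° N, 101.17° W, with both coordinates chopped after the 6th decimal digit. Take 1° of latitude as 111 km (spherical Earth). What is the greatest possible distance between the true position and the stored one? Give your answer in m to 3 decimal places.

0.113 m

Truncating at 6 decimal places can drop up to a full unit in the last place, so each coordinate may be off by as much as 1e-06°.
Latitude error → 1e-06 × 111000 = 0.111 m along the meridian.
Longitude error → 1e-06 × 111000 × cos 79.237° = 1e-06 × 111000 × 0.1867 ≈ 0.0207289 m.
Combining orthogonally: (0.111² + 0.0207289²)^½ ≈ 0.112919 m.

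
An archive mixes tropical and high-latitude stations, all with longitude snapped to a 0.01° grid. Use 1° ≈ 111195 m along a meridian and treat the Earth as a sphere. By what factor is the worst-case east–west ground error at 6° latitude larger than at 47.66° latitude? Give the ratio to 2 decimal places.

With a 0.01° grid the true value lies within half a step, ±0.01°/2 = ±0.005°, of the stored one.
At 6°: 0.005° × 111195 × cos 6° = 0.005 × 111195 × 0.9945 ≈ 552.93 m.
At 47.66°: 0.005° × 111195 × cos 47.66° = 0.005 × 111195 × 0.6735 ≈ 374.47 m.
Ratio: 552.93 / 374.47 = cos 6° / cos 47.66° ≈ 1.4766.

1.48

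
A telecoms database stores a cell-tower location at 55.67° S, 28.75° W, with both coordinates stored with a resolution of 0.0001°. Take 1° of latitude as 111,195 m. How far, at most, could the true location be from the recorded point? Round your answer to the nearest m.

6 m

With a 0.0001° grid the true value lies within half a step, ±0.0001°/2 = ±5e-05°, of the stored one.
N–S: 5e-05° × 111195 m/° = 5.55975 m.
East–west component at 55.67°: 5e-05° × 111195 × cos 55.67° ≈ 5e-05 × 62709.4 ≈ 3.13547 m.
Worst case both components are at the extreme and orthogonal: √(5.55975² + 3.13547²) ≈ 6.38294 m.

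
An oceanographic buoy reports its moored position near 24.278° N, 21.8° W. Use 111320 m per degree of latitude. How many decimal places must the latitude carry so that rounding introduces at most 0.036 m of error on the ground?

7

One degree of latitude covers 111320 m.
N decimal places → at most half a unit in the last place, 0.5 × 10⁻ᴺ° = 111320/2 × 10⁻ᴺ m.
Setting 55660 × 10⁻ᴺ ≤ 0.036 gives 10ᴺ ≥ 1.546e+06, i.e. N ≥ 6.19.
So 7 decimal places suffice (0.00557 m); 6 would allow up to 0.0557 m.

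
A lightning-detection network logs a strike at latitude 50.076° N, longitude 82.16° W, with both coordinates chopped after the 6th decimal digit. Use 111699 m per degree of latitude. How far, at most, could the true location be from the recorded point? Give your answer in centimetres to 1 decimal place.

13.3 centimetres

Truncating at 6 decimal places can drop up to a full unit in the last place, so each coordinate may be off by as much as 1e-06°.
Latitude error → 1e-06 × 111699 = 0.111699 m along the meridian.
Longitude error → 1e-06 × 111699 × cos 50.076° = 1e-06 × 111699 × 0.6418 ≈ 0.0716852 m.
Combining orthogonally: (0.111699² + 0.0716852²)^½ ≈ 0.132723 m.
That is 0.132723 m = 13.272 cm.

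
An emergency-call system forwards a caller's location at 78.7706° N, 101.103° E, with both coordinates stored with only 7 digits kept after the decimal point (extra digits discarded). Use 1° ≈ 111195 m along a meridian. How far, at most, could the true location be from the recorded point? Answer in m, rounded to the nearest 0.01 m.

0.01 m

Truncating at 7 decimal places can drop up to a full unit in the last place, so each coordinate may be off by as much as 1e-07°.
N–S: 1e-07° × 111195 m/° = 0.0111195 m.
E–W at 78.7706°: 1e-07° × 111195 × cos 78.7706° = 1e-07 × 111195 × 0.1947 ≈ 0.00216539 m.
Worst case both components are at the extreme and orthogonal: √(0.0111195² + 0.00216539²) ≈ 0.0113284 m.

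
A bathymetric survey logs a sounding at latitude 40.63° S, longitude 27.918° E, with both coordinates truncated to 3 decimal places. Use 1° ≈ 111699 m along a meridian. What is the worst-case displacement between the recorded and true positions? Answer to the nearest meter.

Truncating at 3 decimal places can drop up to a full unit in the last place, so each coordinate may be off by as much as 0.001°.
North–south component: 0.001° × 111699 = 111.699 m.
Longitude error → 0.001 × 111699 × cos 40.63° = 0.001 × 111699 × 0.7589 ≈ 84.7718 m.
Combining orthogonally: (111.699² + 84.7718²)^½ ≈ 140.225 m.

140 meters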